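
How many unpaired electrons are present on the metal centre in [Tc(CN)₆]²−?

Ligand charges: each cyanide is −1. With an overall charge of −2 the technetium centre must be in the +4 oxidation state.
Group 7 minus oxidation state 4 gives a d³ configuration.
In an octahedral field the d³ configuration is t₂g³e_g⁰ (only one arrangement possible), giving 3 unpaired electrons.

3 unpaired electrons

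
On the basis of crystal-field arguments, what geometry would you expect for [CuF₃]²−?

trigonal planar

Each fluoride is −1; balancing the −2 overall charge requires Cu(I).
Copper is a group-11 element; Cu(I) is therefore d¹⁰.
With 3 monodentate ligands the coordination number is 3.
Three ligands around a d¹⁰ centre minimise repulsion in a trigonal-planar arrangement.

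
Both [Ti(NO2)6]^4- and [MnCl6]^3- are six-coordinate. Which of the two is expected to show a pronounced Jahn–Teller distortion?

[MnCl6]^3-

[Ti(NO2)6]^4-: Each nitro (N-bound nitrite) is −1; balancing the −4 overall charge requires Ti(II). Titanium is a group-4 element; Ti(II) is therefore d². The d² configuration leaves the e_g set evenly filled (or empty) — no strong Jahn–Teller driving force.
[MnCl6]^3-: Summing ligand charges against the −3 overall charge gives an oxidation state of +3 for manganese. Manganese is a group-7 element; Mn(III) is therefore d⁴. Chloride is a weak-field ligand for a first-row metal, so the complex is high-spin. The t₂g³e_g¹ (high-spin) configuration has an unevenly filled e_g set; the Jahn–Teller theorem predicts a tetragonal distortion (typically axial elongation) to lift the degeneracy.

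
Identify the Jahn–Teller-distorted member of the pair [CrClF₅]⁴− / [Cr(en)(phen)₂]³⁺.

[CrClF₅]⁴−: Ligand charges: each chloride is −1; each fluoride is −1. With an overall charge of −4 the chromium centre must be in the +2 oxidation state. Chromium is a group-6 element; Cr(II) is therefore d⁴. Chloride and fluoride are weak-field ligands for a first-row metal, so the complex is high-spin. The t₂g³e_g¹ (high-spin) configuration has an unevenly filled e_g set; the Jahn–Teller theorem predicts a tetragonal distortion (typically axial elongation) to lift the degeneracy.
[Cr(en)(phen)₂]³⁺: Ethylenediamine is neutral; 1,10-phenanthroline is neutral; balancing the +3 overall charge requires Cr(III). Chromium is a group-6 element; Cr(III) is therefore d³. The d³ configuration leaves the e_g set evenly filled (or empty) — no strong Jahn–Teller driving force.

[CrClF₅]⁴−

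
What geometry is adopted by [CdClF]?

linear

Summing ligand charges against the 0 overall charge gives an oxidation state of +2 for cadmium.
Group 12 minus oxidation state 2 gives a d¹⁰ configuration.
Coordination number: 2.
A d¹⁰ ion with only two ligands adopts a linear arrangement (sp hybridisation; no CFSE preference).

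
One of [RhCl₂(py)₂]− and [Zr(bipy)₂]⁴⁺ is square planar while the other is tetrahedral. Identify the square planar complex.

For [RhCl₂(py)₂]−: Each chloride is −1; pyridine is neutral; balancing the −1 overall charge requires Rh(I). Rhodium is a group-9 element; Rh(I) is therefore d⁸. A 4d d⁸ ion has a large crystal-field splitting; square planar leaves the high-energy d_{x²−y²} orbital empty and maximises CFSE. → square planar.
For [Zr(bipy)₂]⁴⁺: 2,2′-bipyridine is neutral; balancing the +4 overall charge requires Zr(IV). Group 4 minus oxidation state 4 gives a d⁰ configuration. A d⁰ ion has no crystal-field stabilisation preference between square planar and tetrahedral, so four ligands adopt the sterically favoured tetrahedral geometry. → tetrahedral.

[RhCl₂(py)₂]−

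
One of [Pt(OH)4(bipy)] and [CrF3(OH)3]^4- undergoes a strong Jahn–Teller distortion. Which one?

[CrF3(OH)3]^4-

[Pt(OH)4(bipy)]: Each hydroxide is −1; 2,2′-bipyridine is neutral; balancing the 0 overall charge requires Pt(IV). Pt sits in group 10, so the d-electron count is 10 − 4 = 6. A 5d ion has a large Δₒ and is invariably low-spin. The d⁶ configuration leaves the e_g set evenly filled (or empty) — no strong Jahn–Teller driving force.
[CrF3(OH)3]^4-: Summing ligand charges against the −4 overall charge gives an oxidation state of +2 for chromium. Chromium is a group-6 element; Cr(II) is therefore d⁴. Fluoride and hydroxide are weak-field ligands for a first-row metal, so the complex is high-spin. The t₂g³e_g¹ (high-spin) configuration has an unevenly filled e_g set; the Jahn–Teller theorem predicts a tetragonal distortion (typically axial elongation) to lift the degeneracy.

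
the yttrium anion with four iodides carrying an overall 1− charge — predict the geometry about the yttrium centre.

tetrahedral

Summing ligand charges against the −1 overall charge gives an oxidation state of +3 for yttrium.
Y sits in group 3, so the d-electron count is 3 − 3 = 0.
With 4 monodentate ligands the coordination number is 4.
A d⁰ ion has no crystal-field stabilisation preference between square planar and tetrahedral, so four ligands adopt the sterically favoured tetrahedral geometry.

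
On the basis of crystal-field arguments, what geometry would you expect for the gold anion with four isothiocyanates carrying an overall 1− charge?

square planar

Each isothiocyanate is −1; balancing the −1 overall charge requires Au(III).
Gold is a group-11 element; Au(III) is therefore d⁸.
Coordination number: 4.
A 5d d⁸ ion has a large crystal-field splitting; square planar leaves the high-energy d_{x²−y²} orbital empty and maximises CFSE.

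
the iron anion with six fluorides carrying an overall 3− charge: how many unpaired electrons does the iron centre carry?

Ligand charges: each fluoride is −1. With an overall charge of −3 the iron centre must be in the +3 oxidation state.
Fe sits in group 8, so the d-electron count is 8 − 3 = 5.
The spin state decides the count: Fluoride is a weak-field ligand for a first-row metal, so the complex is high-spin.
An octahedral high-spin d⁵ ion is t₂g³e_g², giving 5 unpaired electrons.

5 unpaired electrons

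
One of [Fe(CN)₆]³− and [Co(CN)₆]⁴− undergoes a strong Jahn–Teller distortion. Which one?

[Fe(CN)₆]³−: Summing ligand charges against the −3 overall charge gives an oxidation state of +3 for iron. Fe sits in group 8, so the d-electron count is 8 − 3 = 5. Cyanide is a strong-field ligand (high in the spectrochemical series) for a first-row metal, so the complex is low-spin. The d⁵ configuration leaves the e_g set evenly filled (or empty) — no strong Jahn–Teller driving force.
[Co(CN)₆]⁴−: Each cyanide is −1; balancing the −4 overall charge requires Co(II). Cobalt is a group-9 element; Co(II) is therefore d⁷. Cyanide is a strong-field ligand (high in the spectrochemical series) for a first-row metal, so the complex is low-spin. The t₂g⁶e_g¹ (low-spin) configuration has an unevenly filled e_g set; the Jahn–Teller theorem predicts a tetragonal distortion (typically axial elongation) to lift the degeneracy.

[Co(CN)₆]⁴−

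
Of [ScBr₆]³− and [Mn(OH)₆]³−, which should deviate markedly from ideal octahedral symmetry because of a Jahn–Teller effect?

[Mn(OH)₆]³−

[ScBr₆]³−: Each bromide is −1; balancing the −3 overall charge requires Sc(III). Group 3 minus oxidation state 3 gives a d⁰ configuration. The d⁰ configuration leaves the e_g set evenly filled (or empty) — no strong Jahn–Teller driving force.
[Mn(OH)₆]³−: Summing ligand charges against the −3 overall charge gives an oxidation state of +3 for manganese. Group 7 minus oxidation state 3 gives a d⁴ configuration. Hydroxide is a weak-field ligand for a first-row metal, so the complex is high-spin. The t₂g³e_g¹ (high-spin) configuration has an unevenly filled e_g set; the Jahn–Teller theorem predicts a tetragonal distortion (typically axial elongation) to lift the degeneracy.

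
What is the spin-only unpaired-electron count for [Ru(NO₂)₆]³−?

1

Each nitro (N-bound nitrite) is −1; balancing the −3 overall charge requires Ru(III).
Ru sits in group 8, so the d-electron count is 8 − 3 = 5.
The spin state decides the count: a 4d ion has a large Δₒ and is invariably low-spin.
An octahedral low-spin d⁵ ion is t₂g⁵e_g⁰, giving 1 unpaired electron.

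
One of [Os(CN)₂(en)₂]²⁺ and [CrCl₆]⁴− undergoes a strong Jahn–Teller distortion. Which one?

[CrCl₆]⁴−

[Os(CN)₂(en)₂]²⁺: Each cyanide is −1; ethylenediamine is neutral; balancing the +2 overall charge requires Os(IV). Os sits in group 8, so the d-electron count is 8 − 4 = 4. A 5d ion has a large Δₒ and is invariably low-spin. The d⁴ configuration leaves the e_g set evenly filled (or empty) — no strong Jahn–Teller driving force.
[CrCl₆]⁴−: Each chloride is −1; balancing the −4 overall charge requires Cr(II). Group 6 minus oxidation state 2 gives a d⁴ configuration. Chloride is a weak-field ligand for a first-row metal, so the complex is high-spin. The t₂g³e_g¹ (high-spin) configuration has an unevenly filled e_g set; the Jahn–Teller theorem predicts a tetragonal distortion (typically axial elongation) to lift the degeneracy.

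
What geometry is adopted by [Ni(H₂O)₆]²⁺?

octahedral

Summing ligand charges against the +2 overall charge gives an oxidation state of +2 for nickel.
Nickel is a group-10 element; Ni(II) is therefore d⁸.
With 6 monodentate ligands the coordination number is 6.
Six donors around a single metal centre give an octahedral coordination sphere.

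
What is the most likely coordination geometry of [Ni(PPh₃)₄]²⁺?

Ligand charges: triphenylphosphine is neutral. With an overall charge of +2 the nickel centre must be in the +2 oxidation state.
Nickel is a group-10 element; Ni(II) is therefore d⁸.
Coordination number: 4.
Triphenylphosphine is a strong-field ligand (high in the spectrochemical series).
A 3d d⁸ ion with strong-field ligands gains enough CFSE to favour square planar over tetrahedral.

square planar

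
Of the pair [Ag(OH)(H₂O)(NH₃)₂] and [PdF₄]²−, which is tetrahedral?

[Ag(OH)(H₂O)(NH₃)₂]

For [Ag(OH)(H₂O)(NH₃)₂]: Ligand charges: each hydroxide is −1; water is neutral; ammonia is neutral. With an overall charge of 0 the silver centre must be in the +1 oxidation state. Group 11 minus oxidation state 1 gives a d¹⁰ configuration. A d¹⁰ ion has no crystal-field stabilisation preference between square planar and tetrahedral, so four ligands adopt the sterically favoured tetrahedral geometry. → tetrahedral.
For [PdF₄]²−: Summing ligand charges against the −2 overall charge gives an oxidation state of +2 for palladium. Group 10 minus oxidation state 2 gives a d⁸ configuration. A 4d d⁸ ion has a large crystal-field splitting; square planar leaves the high-energy d_{x²−y²} orbital empty and maximises CFSE. → square planar.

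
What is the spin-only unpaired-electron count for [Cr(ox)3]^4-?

4

Each oxalate is −2; balancing the −4 overall charge requires Cr(II).
Group 6 minus oxidation state 2 gives a d⁴ configuration.
Counting donor atoms: 3×oxalate (bidentate) → 6 donors. Coordination number = 6.
The spin state decides the count: Oxalate is a weak-field ligand for a first-row metal, so the complex is high-spin.
An octahedral high-spin d⁴ ion is t₂g³e_g¹, giving 4 unpaired electrons.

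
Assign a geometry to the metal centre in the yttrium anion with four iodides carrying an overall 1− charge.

Summing ligand charges against the −1 overall charge gives an oxidation state of +3 for yttrium.
Group 3 minus oxidation state 3 gives a d⁰ configuration.
Coordination number: 4.
A d⁰ ion has no crystal-field stabilisation preference between square planar and tetrahedral, so four ligands adopt the sterically favoured tetrahedral geometry.

tetrahedral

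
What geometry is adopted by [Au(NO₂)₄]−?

square planar

Each nitro (N-bound nitrite) is −1; balancing the −1 overall charge requires Au(III).
Group 11 minus oxidation state 3 gives a d⁸ configuration.
Coordination number: 4.
A 5d d⁸ ion has a large crystal-field splitting; square planar leaves the high-energy d_{x²−y²} orbital empty and maximises CFSE.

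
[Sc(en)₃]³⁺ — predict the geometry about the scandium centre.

octahedral

Summing ligand charges against the +3 overall charge gives an oxidation state of +3 for scandium.
Sc sits in group 3, so the d-electron count is 3 − 3 = 0.
Counting donor atoms: 3×ethylenediamine (bidentate) → 6 donors. Coordination number = 6.
Six donors around a single metal centre give an octahedral coordination sphere.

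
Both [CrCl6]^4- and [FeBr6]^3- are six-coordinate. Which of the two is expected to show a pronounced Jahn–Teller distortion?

[CrCl6]^4-

[CrCl6]^4-: Summing ligand charges against the −4 overall charge gives an oxidation state of +2 for chromium. Group 6 minus oxidation state 2 gives a d⁴ configuration. Chloride is a weak-field ligand for a first-row metal, so the complex is high-spin. The t₂g³e_g¹ (high-spin) configuration has an unevenly filled e_g set; the Jahn–Teller theorem predicts a tetragonal distortion (typically axial elongation) to lift the degeneracy.
[FeBr6]^3-: Each bromide is −1; balancing the −3 overall charge requires Fe(III). Group 8 minus oxidation state 3 gives a d⁵ configuration. Bromide is a weak-field ligand for a first-row metal, so the complex is high-spin. The d⁵ configuration leaves the e_g set evenly filled (or empty) — no strong Jahn–Teller driving force.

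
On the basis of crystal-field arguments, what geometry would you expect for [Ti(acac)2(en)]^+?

Each acetylacetonate is −1; ethylenediamine is neutral; balancing the +1 overall charge requires Ti(III).
Group 4 minus oxidation state 3 gives a d¹ configuration.
Counting donor atoms: 2×acetylacetonate (bidentate) → 4 donors; 1×ethylenediamine (bidentate) → 2 donors. Coordination number = 6.
Six donors around a single metal centre give an octahedral coordination sphere.

octahedral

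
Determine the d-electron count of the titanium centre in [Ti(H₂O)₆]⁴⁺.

Ligand charges: water is neutral. With an overall charge of +4 the titanium centre must be in the +4 oxidation state.
Group 4 minus oxidation state 4 gives a d⁰ configuration.

d⁰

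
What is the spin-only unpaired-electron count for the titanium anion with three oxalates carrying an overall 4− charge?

Ligand charges: each oxalate is −2. With an overall charge of −4 the titanium centre must be in the +2 oxidation state.
Group 4 minus oxidation state 2 gives a d² configuration.
Counting donor atoms: 3×oxalate (bidentate) → 6 donors. Coordination number = 6.
In an octahedral field the d² configuration is t₂g²e_g⁰ (only one arrangement possible), giving 2 unpaired electrons.

2 unpaired electrons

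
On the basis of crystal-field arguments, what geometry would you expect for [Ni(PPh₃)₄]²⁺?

Summing ligand charges against the +2 overall charge gives an oxidation state of +2 for nickel.
Nickel is a group-10 element; Ni(II) is therefore d⁸.
With 4 monodentate ligands the coordination number is 4.
Triphenylphosphine is a strong-field ligand (high in the spectrochemical series).
A 3d d⁸ ion with strong-field ligands gains enough CFSE to favour square planar over tetrahedral.

square planar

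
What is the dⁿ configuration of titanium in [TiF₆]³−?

d¹

Each fluoride is −1; balancing the −3 overall charge requires Ti(III).
Ti sits in group 4, so the d-electron count is 4 − 3 = 1.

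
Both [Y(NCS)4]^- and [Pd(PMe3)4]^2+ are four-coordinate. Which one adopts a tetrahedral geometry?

[Y(NCS)4]^-

For [Y(NCS)4]^-: Each isothiocyanate is −1; balancing the −1 overall charge requires Y(III). Yttrium is a group-3 element; Y(III) is therefore d⁰. A d⁰ ion has no crystal-field stabilisation preference between square planar and tetrahedral, so four ligands adopt the sterically favoured tetrahedral geometry. → tetrahedral.
For [Pd(PMe3)4]^2+: Trimethylphosphine is neutral; balancing the +2 overall charge requires Pd(II). Group 10 minus oxidation state 2 gives a d⁸ configuration. A 4d d⁸ ion has a large crystal-field splitting; square planar leaves the high-energy d_{x²−y²} orbital empty and maximises CFSE. → square planar.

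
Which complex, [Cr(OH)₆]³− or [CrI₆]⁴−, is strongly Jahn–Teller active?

[Cr(OH)₆]³−: Summing ligand charges against the −3 overall charge gives an oxidation state of +3 for chromium. Cr sits in group 6, so the d-electron count is 6 − 3 = 3. The d³ configuration leaves the e_g set evenly filled (or empty) — no strong Jahn–Teller driving force.
[CrI₆]⁴−: Ligand charges: each iodide is −1. With an overall charge of −4 the chromium centre must be in the +2 oxidation state. Cr sits in group 6, so the d-electron count is 6 − 2 = 4. Iodide is a weak-field ligand for a first-row metal, so the complex is high-spin. The t₂g³e_g¹ (high-spin) configuration has an unevenly filled e_g set; the Jahn–Teller theorem predicts a tetragonal distortion (typically axial elongation) to lift the degeneracy.

[CrI₆]⁴−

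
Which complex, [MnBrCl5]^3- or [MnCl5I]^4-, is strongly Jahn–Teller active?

[MnBrCl5]^3-: Each bromide is −1; each chloride is −1; balancing the −3 overall charge requires Mn(III). Group 7 minus oxidation state 3 gives a d⁴ configuration. Bromide and chloride are weak-field ligands for a first-row metal, so the complex is high-spin. The t₂g³e_g¹ (high-spin) configuration has an unevenly filled e_g set; the Jahn–Teller theorem predicts a tetragonal distortion (typically axial elongation) to lift the degeneracy.
[MnCl5I]^4-: Each chloride is −1; each iodide is −1; balancing the −4 overall charge requires Mn(II). Manganese is a group-7 element; Mn(II) is therefore d⁵. Chloride and iodide are weak-field ligands for a first-row metal, so the complex is high-spin. The d⁵ configuration leaves the e_g set evenly filled (or empty) — no strong Jahn–Teller driving force.

[MnBrCl5]^3-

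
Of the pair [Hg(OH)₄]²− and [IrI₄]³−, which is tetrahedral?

For [Hg(OH)₄]²−: Ligand charges: each hydroxide is −1. With an overall charge of −2 the mercury centre must be in the +2 oxidation state. Group 12 minus oxidation state 2 gives a d¹⁰ configuration. A d¹⁰ ion has no crystal-field stabilisation preference between square planar and tetrahedral, so four ligands adopt the sterically favoured tetrahedral geometry. → tetrahedral.
For [IrI₄]³−: Ligand charges: each iodide is −1. With an overall charge of −3 the iridium centre must be in the +1 oxidation state. Ir sits in group 9, so the d-electron count is 9 − 1 = 8. A 5d d⁸ ion has a large crystal-field splitting; square planar leaves the high-energy d_{x²−y²} orbital empty and maximises CFSE. → square planar.

[Hg(OH)₄]²−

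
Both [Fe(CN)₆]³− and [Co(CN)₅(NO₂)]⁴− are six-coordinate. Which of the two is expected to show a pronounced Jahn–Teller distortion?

[Fe(CN)₆]³−: Summing ligand charges against the −3 overall charge gives an oxidation state of +3 for iron. Iron is a group-8 element; Fe(III) is therefore d⁵. Cyanide is a strong-field ligand (high in the spectrochemical series) for a first-row metal, so the complex is low-spin. The d⁵ configuration leaves the e_g set evenly filled (or empty) — no strong Jahn–Teller driving force.
[Co(CN)₅(NO₂)]⁴−: Each cyanide is −1; each nitro (N-bound nitrite) is −1; balancing the −4 overall charge requires Co(II). Group 9 minus oxidation state 2 gives a d⁷ configuration. Cyanide and nitro (N-bound nitrite) are strong-field ligands (high in the spectrochemical series) for a first-row metal, so the complex is low-spin. The t₂g⁶e_g¹ (low-spin) configuration has an unevenly filled e_g set; the Jahn–Teller theorem predicts a tetragonal distortion (typically axial elongation) to lift the degeneracy.

[Co(CN)₅(NO₂)]⁴−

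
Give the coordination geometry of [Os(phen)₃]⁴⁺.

1,10-phenanthroline is neutral; balancing the +4 overall charge requires Os(IV).
Group 8 minus oxidation state 4 gives a d⁴ configuration.
Counting donor atoms: 3×1,10-phenanthroline (bidentate) → 6 donors. Coordination number = 6.
Six donors around a single metal centre give an octahedral coordination sphere.

octahedral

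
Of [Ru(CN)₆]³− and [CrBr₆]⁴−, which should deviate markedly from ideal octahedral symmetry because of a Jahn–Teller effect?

[CrBr₆]⁴−

[Ru(CN)₆]³−: Ligand charges: each cyanide is −1. With an overall charge of −3 the ruthenium centre must be in the +3 oxidation state. Group 8 minus oxidation state 3 gives a d⁵ configuration. A 4d ion has a large Δₒ and is invariably low-spin. The d⁵ configuration leaves the e_g set evenly filled (or empty) — no strong Jahn–Teller driving force.
[CrBr₆]⁴−: Ligand charges: each bromide is −1. With an overall charge of −4 the chromium centre must be in the +2 oxidation state. Group 6 minus oxidation state 2 gives a d⁴ configuration. Bromide is a weak-field ligand for a first-row metal, so the complex is high-spin. The t₂g³e_g¹ (high-spin) configuration has an unevenly filled e_g set; the Jahn–Teller theorem predicts a tetragonal distortion (typically axial elongation) to lift the degeneracy.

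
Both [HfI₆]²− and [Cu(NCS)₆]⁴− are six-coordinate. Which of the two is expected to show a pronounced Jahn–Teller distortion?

[HfI₆]²−: Ligand charges: each iodide is −1. With an overall charge of −2 the hafnium centre must be in the +4 oxidation state. Hf sits in group 4, so the d-electron count is 4 − 4 = 0. The d⁰ configuration leaves the e_g set evenly filled (or empty) — no strong Jahn–Teller driving force.
[Cu(NCS)₆]⁴−: Ligand charges: each isothiocyanate is −1. With an overall charge of −4 the copper centre must be in the +2 oxidation state. Group 11 minus oxidation state 2 gives a d⁹ configuration. The t₂g⁶e_g³ configuration has an unevenly filled e_g set; the Jahn–Teller theorem predicts a tetragonal distortion (typically axial elongation) to lift the degeneracy.

[Cu(NCS)₆]⁴−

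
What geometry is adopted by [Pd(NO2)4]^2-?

Summing ligand charges against the −2 overall charge gives an oxidation state of +2 for palladium.
Palladium is a group-10 element; Pd(II) is therefore d⁸.
With 4 monodentate ligands the coordination number is 4.
A 4d d⁸ ion has a large crystal-field splitting; square planar leaves the high-energy d_{x²−y²} orbital empty and maximises CFSE.

square planar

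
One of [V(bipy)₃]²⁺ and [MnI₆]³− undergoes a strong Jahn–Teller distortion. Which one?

[V(bipy)₃]²⁺: 2,2′-bipyridine is neutral; balancing the +2 overall charge requires V(II). V sits in group 5, so the d-electron count is 5 − 2 = 3. The d³ configuration leaves the e_g set evenly filled (or empty) — no strong Jahn–Teller driving force.
[MnI₆]³−: Each iodide is −1; balancing the −3 overall charge requires Mn(III). Group 7 minus oxidation state 3 gives a d⁴ configuration. Iodide is a weak-field ligand for a first-row metal, so the complex is high-spin. The t₂g³e_g¹ (high-spin) configuration has an unevenly filled e_g set; the Jahn–Teller theorem predicts a tetragonal distortion (typically axial elongation) to lift the degeneracy.

[MnI₆]³−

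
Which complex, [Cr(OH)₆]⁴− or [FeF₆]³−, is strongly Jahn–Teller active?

[Cr(OH)₆]⁴−: Each hydroxide is −1; balancing the −4 overall charge requires Cr(II). Chromium is a group-6 element; Cr(II) is therefore d⁴. Hydroxide is a weak-field ligand for a first-row metal, so the complex is high-spin. The t₂g³e_g¹ (high-spin) configuration has an unevenly filled e_g set; the Jahn–Teller theorem predicts a tetragonal distortion (typically axial elongation) to lift the degeneracy.
[FeF₆]³−: Each fluoride is −1; balancing the −3 overall charge requires Fe(III). Group 8 minus oxidation state 3 gives a d⁵ configuration. Fluoride is a weak-field ligand for a first-row metal, so the complex is high-spin. The d⁵ configuration leaves the e_g set evenly filled (or empty) — no strong Jahn–Teller driving force.

[Cr(OH)₆]⁴−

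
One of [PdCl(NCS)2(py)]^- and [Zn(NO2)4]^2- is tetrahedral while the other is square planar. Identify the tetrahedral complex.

For [PdCl(NCS)2(py)]^-: Summing ligand charges against the −1 overall charge gives an oxidation state of +2 for palladium. Pd sits in group 10, so the d-electron count is 10 − 2 = 8. A 4d d⁸ ion has a large crystal-field splitting; square planar leaves the high-energy d_{x²−y²} orbital empty and maximises CFSE. → square planar.
For [Zn(NO2)4]^2-: Summing ligand charges against the −2 overall charge gives an oxidation state of +2 for zinc. Zn sits in group 12, so the d-electron count is 12 − 2 = 10. A d¹⁰ ion has no crystal-field stabilisation preference between square planar and tetrahedral, so four ligands adopt the sterically favoured tetrahedral geometry. → tetrahedral.

[Zn(NO2)4]^2-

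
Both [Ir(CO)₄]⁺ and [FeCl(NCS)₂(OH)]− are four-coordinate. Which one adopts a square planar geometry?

[Ir(CO)₄]⁺

For [Ir(CO)₄]⁺: Summing ligand charges against the +1 overall charge gives an oxidation state of +1 for iridium. Iridium is a group-9 element; Ir(I) is therefore d⁸. A 5d d⁸ ion has a large crystal-field splitting; square planar leaves the high-energy d_{x²−y²} orbital empty and maximises CFSE. → square planar.
For [FeCl(NCS)₂(OH)]−: Each chloride is −1; each isothiocyanate is −1; each hydroxide is −1; balancing the −1 overall charge requires Fe(III). Fe sits in group 8, so the d-electron count is 8 − 3 = 5. A high-spin d⁵ ion has zero CFSE in either geometry, so four ligands adopt the sterically favoured tetrahedral geometry. → tetrahedral.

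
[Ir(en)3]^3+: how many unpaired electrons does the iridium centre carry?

0

Summing ligand charges against the +3 overall charge gives an oxidation state of +3 for iridium.
Iridium is a group-9 element; Ir(III) is therefore d⁶.
Counting donor atoms: 3×ethylenediamine (bidentate) → 6 donors. Coordination number = 6.
The spin state decides the count: a 5d ion has a large Δₒ and is invariably low-spin.
An octahedral low-spin d⁶ ion is t₂g⁶e_g⁰, giving 0 unpaired electrons.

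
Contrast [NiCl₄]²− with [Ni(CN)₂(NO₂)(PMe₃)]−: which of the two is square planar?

For [NiCl₄]²−: Ligand charges: each chloride is −1. With an overall charge of −2 the nickel centre must be in the +2 oxidation state. Group 10 minus oxidation state 2 gives a d⁸ configuration. Chloride is a weak-field ligand. With weak-field ligands the CFSE gain from square planar is small, so a 3d d⁸ ion takes the sterically preferred tetrahedral geometry. → tetrahedral.
For [Ni(CN)₂(NO₂)(PMe₃)]−: Summing ligand charges against the −1 overall charge gives an oxidation state of +2 for nickel. Nickel is a group-10 element; Ni(II) is therefore d⁸. Cyanide, nitro (N-bound nitrite), and trimethylphosphine are strong-field ligands (high in the spectrochemical series). A 3d d⁸ ion with strong-field ligands gains enough CFSE to favour square planar over tetrahedral. → square planar.

[Ni(CN)₂(NO₂)(PMe₃)]−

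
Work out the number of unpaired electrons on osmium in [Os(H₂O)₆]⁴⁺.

2 unpaired electrons

Ligand charges: water is neutral. With an overall charge of +4 the osmium centre must be in the +4 oxidation state.
Osmium is a group-8 element; Os(IV) is therefore d⁴.
The spin state decides the count: a 5d ion has a large Δₒ and is invariably low-spin.
An octahedral low-spin d⁴ ion is t₂g⁴e_g⁰, giving 2 unpaired electrons.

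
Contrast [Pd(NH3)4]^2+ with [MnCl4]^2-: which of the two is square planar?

[Pd(NH3)4]^2+

For [Pd(NH3)4]^2+: Ligand charges: ammonia is neutral. With an overall charge of +2 the palladium centre must be in the +2 oxidation state. Group 10 minus oxidation state 2 gives a d⁸ configuration. A 4d d⁸ ion has a large crystal-field splitting; square planar leaves the high-energy d_{x²−y²} orbital empty and maximises CFSE. → square planar.
For [MnCl4]^2-: Summing ligand charges against the −2 overall charge gives an oxidation state of +2 for manganese. Group 7 minus oxidation state 2 gives a d⁵ configuration. A high-spin d⁵ ion has zero CFSE in either geometry, so four ligands adopt the sterically favoured tetrahedral geometry. → tetrahedral.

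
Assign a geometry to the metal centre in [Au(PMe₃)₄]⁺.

Trimethylphosphine is neutral; balancing the +1 overall charge requires Au(I).
Au sits in group 11, so the d-electron count is 11 − 1 = 10.
Coordination number: 4.
A d¹⁰ ion has no crystal-field stabilisation preference between square planar and tetrahedral, so four ligands adopt the sterically favoured tetrahedral geometry.

tetrahedral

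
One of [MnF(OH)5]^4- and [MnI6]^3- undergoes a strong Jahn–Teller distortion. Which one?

[MnF(OH)5]^4-: Summing ligand charges against the −4 overall charge gives an oxidation state of +2 for manganese. Manganese is a group-7 element; Mn(II) is therefore d⁵. Fluoride and hydroxide are weak-field ligands for a first-row metal, so the complex is high-spin. The d⁵ configuration leaves the e_g set evenly filled (or empty) — no strong Jahn–Teller driving force.
[MnI6]^3-: Each iodide is −1; balancing the −3 overall charge requires Mn(III). Group 7 minus oxidation state 3 gives a d⁴ configuration. Iodide is a weak-field ligand for a first-row metal, so the complex is high-spin. The t₂g³e_g¹ (high-spin) configuration has an unevenly filled e_g set; the Jahn–Teller theorem predicts a tetragonal distortion (typically axial elongation) to lift the degeneracy.

[MnI6]^3-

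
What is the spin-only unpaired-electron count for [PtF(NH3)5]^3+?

Summing ligand charges against the +3 overall charge gives an oxidation state of +4 for platinum.
Pt sits in group 10, so the d-electron count is 10 − 4 = 6.
The spin state decides the count: a 5d ion has a large Δₒ and is invariably low-spin.
An octahedral low-spin d⁶ ion is t₂g⁶e_g⁰, giving 0 unpaired electrons.

0 unpaired electrons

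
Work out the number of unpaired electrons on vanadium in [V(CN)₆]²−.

1 unpaired electron

Ligand charges: each cyanide is −1. With an overall charge of −2 the vanadium centre must be in the +4 oxidation state.
Vanadium is a group-5 element; V(IV) is therefore d¹.
In an octahedral field the d¹ configuration is t₂g¹e_g⁰ (only one arrangement possible), giving 1 unpaired electron.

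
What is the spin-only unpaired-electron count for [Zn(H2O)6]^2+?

Summing ligand charges against the +2 overall charge gives an oxidation state of +2 for zinc.
Group 12 minus oxidation state 2 gives a d¹⁰ configuration.
In an octahedral field the d¹⁰ configuration is t₂g⁶e_g⁴, giving 0 unpaired electrons.

0 unpaired electrons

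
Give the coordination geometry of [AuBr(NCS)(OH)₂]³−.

Summing ligand charges against the −3 overall charge gives an oxidation state of +1 for gold.
Gold is a group-11 element; Au(I) is therefore d¹⁰.
With 4 monodentate ligands the coordination number is 4.
A d¹⁰ ion has no crystal-field stabilisation preference between square planar and tetrahedral, so four ligands adopt the sterically favoured tetrahedral geometry.

tetrahedral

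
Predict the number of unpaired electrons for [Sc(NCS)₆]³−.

0 unpaired electrons

Each isothiocyanate is −1; balancing the −3 overall charge requires Sc(III).
Sc sits in group 3, so the d-electron count is 3 − 3 = 0.
In an octahedral field the d⁰ configuration is t₂g⁰e_g⁰, giving 0 unpaired electrons.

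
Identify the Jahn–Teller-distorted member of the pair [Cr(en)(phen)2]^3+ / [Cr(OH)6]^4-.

[Cr(en)(phen)2]^3+: Summing ligand charges against the +3 overall charge gives an oxidation state of +3 for chromium. Cr sits in group 6, so the d-electron count is 6 − 3 = 3. The d³ configuration leaves the e_g set evenly filled (or empty) — no strong Jahn–Teller driving force.
[Cr(OH)6]^4-: Each hydroxide is −1; balancing the −4 overall charge requires Cr(II). Chromium is a group-6 element; Cr(II) is therefore d⁴. Hydroxide is a weak-field ligand for a first-row metal, so the complex is high-spin. The t₂g³e_g¹ (high-spin) configuration has an unevenly filled e_g set; the Jahn–Teller theorem predicts a tetragonal distortion (typically axial elongation) to lift the degeneracy.

[Cr(OH)6]^4-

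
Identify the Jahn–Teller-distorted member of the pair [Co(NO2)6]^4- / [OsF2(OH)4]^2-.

[Co(NO2)6]^4-

[Co(NO2)6]^4-: Each nitro (N-bound nitrite) is −1; balancing the −4 overall charge requires Co(II). Group 9 minus oxidation state 2 gives a d⁷ configuration. Nitro (N-bound nitrite) is a strong-field ligand (high in the spectrochemical series) for a first-row metal, so the complex is low-spin. The t₂g⁶e_g¹ (low-spin) configuration has an unevenly filled e_g set; the Jahn–Teller theorem predicts a tetragonal distortion (typically axial elongation) to lift the degeneracy.
[OsF2(OH)4]^2-: Summing ligand charges against the −2 overall charge gives an oxidation state of +4 for osmium. Os sits in group 8, so the d-electron count is 8 − 4 = 4. A 5d ion has a large Δₒ and is invariably low-spin. The d⁴ configuration leaves the e_g set evenly filled (or empty) — no strong Jahn–Teller driving force.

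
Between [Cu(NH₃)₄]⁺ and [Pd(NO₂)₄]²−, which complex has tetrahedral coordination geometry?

[Cu(NH₃)₄]⁺

For [Cu(NH₃)₄]⁺: Summing ligand charges against the +1 overall charge gives an oxidation state of +1 for copper. Group 11 minus oxidation state 1 gives a d¹⁰ configuration. A d¹⁰ ion has no crystal-field stabilisation preference between square planar and tetrahedral, so four ligands adopt the sterically favoured tetrahedral geometry. → tetrahedral.
For [Pd(NO₂)₄]²−: Each nitro (N-bound nitrite) is −1; balancing the −2 overall charge requires Pd(II). Pd sits in group 10, so the d-electron count is 10 − 2 = 8. A 4d d⁸ ion has a large crystal-field splitting; square planar leaves the high-energy d_{x²−y²} orbital empty and maximises CFSE. → square planar.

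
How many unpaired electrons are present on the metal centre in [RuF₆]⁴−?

0 unpaired electrons

Ligand charges: each fluoride is −1. With an overall charge of −4 the ruthenium centre must be in the +2 oxidation state.
Ru sits in group 8, so the d-electron count is 8 − 2 = 6.
The spin state decides the count: a 4d ion has a large Δₒ and is invariably low-spin.
An octahedral low-spin d⁶ ion is t₂g⁶e_g⁰, giving 0 unpaired electrons.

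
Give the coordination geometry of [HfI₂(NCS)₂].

tetrahedral

Ligand charges: each iodide is −1; each isothiocyanate is −1. With an overall charge of 0 the hafnium centre must be in the +4 oxidation state.
Hf sits in group 4, so the d-electron count is 4 − 4 = 0.
Coordination number: 4.
A d⁰ ion has no crystal-field stabilisation preference between square planar and tetrahedral, so four ligands adopt the sterically favoured tetrahedral geometry.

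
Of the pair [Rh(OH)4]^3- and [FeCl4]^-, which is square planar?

For [Rh(OH)4]^3-: Summing ligand charges against the −3 overall charge gives an oxidation state of +1 for rhodium. Rh sits in group 9, so the d-electron count is 9 − 1 = 8. A 4d d⁸ ion has a large crystal-field splitting; square planar leaves the high-energy d_{x²−y²} orbital empty and maximises CFSE. → square planar.
For [FeCl4]^-: Ligand charges: each chloride is −1. With an overall charge of −1 the iron centre must be in the +3 oxidation state. Group 8 minus oxidation state 3 gives a d⁵ configuration. A high-spin d⁵ ion has zero CFSE in either geometry, so four ligands adopt the sterically favoured tetrahedral geometry. → tetrahedral.

[Rh(OH)4]^3-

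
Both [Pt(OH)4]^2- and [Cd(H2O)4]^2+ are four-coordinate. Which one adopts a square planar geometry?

For [Pt(OH)4]^2-: Summing ligand charges against the −2 overall charge gives an oxidation state of +2 for platinum. Group 10 minus oxidation state 2 gives a d⁸ configuration. A 5d d⁸ ion has a large crystal-field splitting; square planar leaves the high-energy d_{x²−y²} orbital empty and maximises CFSE. → square planar.
For [Cd(H2O)4]^2+: Ligand charges: water is neutral. With an overall charge of +2 the cadmium centre must be in the +2 oxidation state. Cd sits in group 12, so the d-electron count is 12 − 2 = 10. A d¹⁰ ion has no crystal-field stabilisation preference between square planar and tetrahedral, so four ligands adopt the sterically favoured tetrahedral geometry. → tetrahedral.

[Pt(OH)4]^2-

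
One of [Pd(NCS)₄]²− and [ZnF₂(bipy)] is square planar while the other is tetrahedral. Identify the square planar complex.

[Pd(NCS)₄]²−

For [Pd(NCS)₄]²−: Ligand charges: each isothiocyanate is −1. With an overall charge of −2 the palladium centre must be in the +2 oxidation state. Pd sits in group 10, so the d-electron count is 10 − 2 = 8. A 4d d⁸ ion has a large crystal-field splitting; square planar leaves the high-energy d_{x²−y²} orbital empty and maximises CFSE. → square planar.
For [ZnF₂(bipy)]: Ligand charges: each fluoride is −1; 2,2′-bipyridine is neutral. With an overall charge of 0 the zinc centre must be in the +2 oxidation state. Group 12 minus oxidation state 2 gives a d¹⁰ configuration. A d¹⁰ ion has no crystal-field stabilisation preference between square planar and tetrahedral, so four ligands adopt the sterically favoured tetrahedral geometry. → tetrahedral.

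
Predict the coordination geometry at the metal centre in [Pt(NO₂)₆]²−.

Summing ligand charges against the −2 overall charge gives an oxidation state of +4 for platinum.
Platinum is a group-10 element; Pt(IV) is therefore d⁶.
Coordination number: 6.
Six donors around a single metal centre give an octahedral coordination sphere.

octahedral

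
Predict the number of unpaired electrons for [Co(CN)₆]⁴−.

Summing ligand charges against the −4 overall charge gives an oxidation state of +2 for cobalt.
Group 9 minus oxidation state 2 gives a d⁷ configuration.
The spin state decides the count: Cyanide is a strong-field ligand (high in the spectrochemical series) for a first-row metal, so the complex is low-spin.
An octahedral low-spin d⁷ ion is t₂g⁶e_g¹, giving 1 unpaired electron.

1 unpaired electron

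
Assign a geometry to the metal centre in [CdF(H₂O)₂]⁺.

Ligand charges: each fluoride is −1; water is neutral. With an overall charge of +1 the cadmium centre must be in the +2 oxidation state.
Cd sits in group 12, so the d-electron count is 12 − 2 = 10.
With 3 monodentate ligands the coordination number is 3.
Three ligands around a d¹⁰ centre minimise repulsion in a trigonal-planar arrangement.

trigonal planar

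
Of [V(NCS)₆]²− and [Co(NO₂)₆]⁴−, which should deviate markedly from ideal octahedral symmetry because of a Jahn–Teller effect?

[V(NCS)₆]²−: Each isothiocyanate is −1; balancing the −2 overall charge requires V(IV). Group 5 minus oxidation state 4 gives a d¹ configuration. The d¹ configuration leaves the e_g set evenly filled (or empty) — no strong Jahn–Teller driving force.
[Co(NO₂)₆]⁴−: Summing ligand charges against the −4 overall charge gives an oxidation state of +2 for cobalt. Cobalt is a group-9 element; Co(II) is therefore d⁷. Nitro (N-bound nitrite) is a strong-field ligand (high in the spectrochemical series) for a first-row metal, so the complex is low-spin. The t₂g⁶e_g¹ (low-spin) configuration has an unevenly filled e_g set; the Jahn–Teller theorem predicts a tetragonal distortion (typically axial elongation) to lift the degeneracy.

[Co(NO₂)₆]⁴−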